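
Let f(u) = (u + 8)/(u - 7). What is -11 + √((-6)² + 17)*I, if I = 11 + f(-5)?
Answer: -11 + 43*√53/4 ≈ 67.261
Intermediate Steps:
f(u) = (8 + u)/(-7 + u)
I = 43/4 (I = 11 + (8 - 5)/(-7 - 5) = 11 + 3/(-12) = 11 - 1/12*3 = 11 - ¼ = 43/4 ≈ 10.750)
-11 + √((-6)² + 17)*I = -11 + √((-6)² + 17)*(43/4) = -11 + √(36 + 17)*(43/4) = -11 + √53*(43/4) = -11 + 43*√53/4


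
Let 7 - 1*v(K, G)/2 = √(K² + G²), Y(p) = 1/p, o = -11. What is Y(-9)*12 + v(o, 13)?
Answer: 38/3 - 2*√290 ≈ -21.392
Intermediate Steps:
v(K, G) = 14 - 2*√(G² + K²) (v(K, G) = 14 - 2*√(K² + G²) = 14 - 2*√(G² + K²))
Y(-9)*12 + v(o, 13) = 12/(-9) + (14 - 2*√(13² + (-11)²)) = -⅑*12 + (14 - 2*√(169 + 121)) = -4/3 + (14 - 2*√290) = 38/3 - 2*√290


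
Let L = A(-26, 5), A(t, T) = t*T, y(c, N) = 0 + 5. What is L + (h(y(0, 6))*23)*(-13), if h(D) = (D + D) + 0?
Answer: -3120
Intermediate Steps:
y(c, N) = 5
A(t, T) = T*t
h(D) = 2*D (h(D) = 2*D + 0 = 2*D)
L = -130 (L = 5*(-26) = -130)
L + (h(y(0, 6))*23)*(-13) = -130 + ((2*5)*23)*(-13) = -130 + (10*23)*(-13) = -130 + 230*(-13) = -130 - 2990 = -3120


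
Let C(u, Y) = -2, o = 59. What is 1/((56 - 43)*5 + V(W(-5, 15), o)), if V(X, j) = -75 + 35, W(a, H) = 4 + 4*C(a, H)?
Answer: 1/25 ≈ 0.040000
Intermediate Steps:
W(a, H) = -4 (W(a, H) = 4 + 4*(-2) = 4 - 8 = -4)
V(X, j) = -40
1/((56 - 43)*5 + V(W(-5, 15), o)) = 1/((56 - 43)*5 - 40) = 1/(13*5 - 40) = 1/(65 - 40) = 1/25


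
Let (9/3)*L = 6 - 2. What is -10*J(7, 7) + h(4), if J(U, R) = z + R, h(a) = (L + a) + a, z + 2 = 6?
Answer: -302/3 ≈ -100.67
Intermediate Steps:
z = 4 (z = -2 + 6 = 4)
L = 4/3 (L = (6 - 2)/3 = (⅓)*4 = 4/3 ≈ 1.3333)
h(a) = 4/3 + 2*a (h(a) = (4/3 + a) + a = 4/3 + 2*a)
J(U, R) = 4 + R
-10*J(7, 7) + h(4) = -10*(4 + 7) + (4/3 + 2*4) = -10*11 + (4/3 + 8) = -110 + 28/3 = -302/3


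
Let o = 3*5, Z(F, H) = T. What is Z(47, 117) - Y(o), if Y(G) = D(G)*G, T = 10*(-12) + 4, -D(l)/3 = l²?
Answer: 10009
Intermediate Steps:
D(l) = -3*l²
T = -116 (T = -120 + 4 = -116)
Z(F, H) = -116
o = 15
Y(G) = -3*G³ (Y(G) = (-3*G²)*G = -3*G³)
Z(47, 117) - Y(o) = -116 - (-3)*15³ = -116 - (-3)*3375 = -116 - 1*(-10125) = -116 + 10125 = 10009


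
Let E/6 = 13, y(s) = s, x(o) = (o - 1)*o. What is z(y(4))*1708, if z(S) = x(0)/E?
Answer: 0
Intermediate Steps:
x(o) = o*(-1 + o) (x(o) = (-1 + o)*o = o*(-1 + o))
E = 78 (E = 6*13 = 78)
z(S) = 0 (z(S) = (0*(-1 + 0))/78 = (0*(-1))*(1/78) = 0*(1/78) = 0)
z(y(4))*1708 = 0*1708 = 0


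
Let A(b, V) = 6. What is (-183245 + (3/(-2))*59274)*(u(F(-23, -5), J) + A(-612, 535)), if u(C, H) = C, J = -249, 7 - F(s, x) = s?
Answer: -9797616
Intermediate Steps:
F(s, x) = 7 - s
(-183245 + (3/(-2))*59274)*(u(F(-23, -5), J) + A(-612, 535)) = (-183245 + (3/(-2))*59274)*((7 - 1*(-23)) + 6) = (-183245 + (3*(-½))*59274)*((7 + 23) + 6) = (-183245 - 3/2*59274)*(30 + 6) = (-183245 - 88911)*36 = -272156*36 = -9797616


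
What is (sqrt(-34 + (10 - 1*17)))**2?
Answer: -41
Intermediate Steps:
(sqrt(-34 + (10 - 1*17)))**2 = (sqrt(-34 + (10 - 17)))**2 = (sqrt(-34 - 7))**2 = (sqrt(-41))**2 = (I*sqrt(41))**2 = -41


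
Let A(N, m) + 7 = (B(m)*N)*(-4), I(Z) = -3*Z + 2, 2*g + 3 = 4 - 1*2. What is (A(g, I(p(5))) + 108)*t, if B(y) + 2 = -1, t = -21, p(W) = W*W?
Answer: -1995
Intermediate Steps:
p(W) = W²
B(y) = -3 (B(y) = -2 - 1 = -3)
g = -½ (g = -3/2 + (4 - 1*2)/2 = -3/2 + (4 - 2)/2 = -3/2 + (½)*2 = -3/2 + 1 = -½ ≈ -0.50000)
I(Z) = 2 - 3*Z
A(N, m) = -7 + 12*N (A(N, m) = -7 - 3*N*(-4) = -7 + 12*N)
(A(g, I(p(5))) + 108)*t = ((-7 + 12*(-½)) + 108)*(-21) = ((-7 - 6) + 108)*(-21) = (-13 + 108)*(-21) = 95*(-21) = -1995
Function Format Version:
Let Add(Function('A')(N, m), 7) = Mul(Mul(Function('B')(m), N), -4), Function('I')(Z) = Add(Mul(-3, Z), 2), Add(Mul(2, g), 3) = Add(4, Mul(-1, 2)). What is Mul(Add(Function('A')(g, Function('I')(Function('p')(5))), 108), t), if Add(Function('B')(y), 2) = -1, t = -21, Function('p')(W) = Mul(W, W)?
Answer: -1995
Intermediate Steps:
Function('p')(W) = Pow(W, 2)
Function('B')(y) = -3 (Function('B')(y) = Add(-2, -1) = -3)
g = Rational(-1, 2) (g = Add(Rational(-3, 2), Mul(Rational(1, 2), Add(4, Mul(-1, 2)))) = Add(Rational(-3, 2), Mul(Rational(1, 2), Add(4, -2))) = Add(Rational(-3, 2), Mul(Rational(1, 2), 2)) = Add(Rational(-3, 2), 1) = Rational(-1, 2) ≈ -0.50000)
Function('I')(Z) = Add(2, Mul(-3, Z))
Function('A')(N, m) = Add(-7, Mul(12, N)) (Function('A')(N, m) = Add(-7, Mul(Mul(-3, N), -4)) = Add(-7, Mul(12, N)))
Mul(Add(Function('A')(g, Function('I')(Function('p')(5))), 108), t) = Mul(Add(Add(-7, Mul(12, Rational(-1, 2))), 108), -21) = Mul(Add(Add(-7, -6), 108), -21) = Mul(Add(-13, 108), -21) = Mul(95, -21) = -1995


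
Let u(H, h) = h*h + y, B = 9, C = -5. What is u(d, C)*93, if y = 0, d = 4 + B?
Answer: 2325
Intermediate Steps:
d = 13 (d = 4 + 9 = 13)
u(H, h) = h**2 (u(H, h) = h*h + 0 = h**2 + 0 = h**2)
u(d, C)*93 = (-5)**2*93 = 25*93 = 2325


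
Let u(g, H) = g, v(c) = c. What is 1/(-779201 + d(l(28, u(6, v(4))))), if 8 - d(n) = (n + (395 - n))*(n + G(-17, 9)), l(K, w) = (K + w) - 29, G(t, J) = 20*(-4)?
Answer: -1/749568 ≈ -1.3341e-6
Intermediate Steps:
G(t, J) = -80
l(K, w) = -29 + K + w
d(n) = 31608 - 395*n (d(n) = 8 - (n + (395 - n))*(n - 80) = 8 - 395*(-80 + n) = 8 - (-31600 + 395*n) = 8 + (31600 - 395*n) = 31608 - 395*n)
1/(-779201 + d(l(28, u(6, v(4))))) = 1/(-779201 + (31608 - 395*(-29 + 28 + 6))) = 1/(-779201 + (31608 - 395*5)) = 1/(-779201 + (31608 - 1975)) = 1/(-779201 + 29633) = 1/(-749568) = -1/749568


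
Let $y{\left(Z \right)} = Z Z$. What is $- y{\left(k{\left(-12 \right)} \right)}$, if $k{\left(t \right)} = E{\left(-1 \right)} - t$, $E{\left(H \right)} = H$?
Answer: $-121$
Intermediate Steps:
$k{\left(t \right)} = -1 - t$
$y{\left(Z \right)} = Z^{2}$
$- y{\left(k{\left(-12 \right)} \right)} = - \left(-1 - -12\right)^{2} = - \left(-1 + 12\right)^{2} = - 11^{2} = \left(-1\right) 121 = -121$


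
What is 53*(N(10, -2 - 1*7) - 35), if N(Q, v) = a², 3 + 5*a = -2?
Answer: -1802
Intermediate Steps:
a = -1 (a = -⅗ + (⅕)*(-2) = -⅗ - ⅖ = -1)
N(Q, v) = 1 (N(Q, v) = (-1)² = 1)
53*(N(10, -2 - 1*7) - 35) = 53*(1 - 35) = 53*(-34) = -1802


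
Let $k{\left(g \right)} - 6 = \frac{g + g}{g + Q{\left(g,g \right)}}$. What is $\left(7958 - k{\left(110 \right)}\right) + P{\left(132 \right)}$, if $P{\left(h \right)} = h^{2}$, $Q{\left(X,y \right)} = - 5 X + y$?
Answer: $\frac{76130}{3} \approx 25377.0$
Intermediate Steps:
$Q{\left(X,y \right)} = y - 5 X$
$k{\left(g \right)} = \frac{16}{3}$ ($k{\left(g \right)} = 6 + \frac{g + g}{g + \left(g - 5 g\right)} = 6 + \frac{2 g}{g - 4 g} = 6 + \frac{2 g}{\left(-3\right) g} = 6 + 2 g \left(- \frac{1}{3 g}\right) = 6 - \frac{2}{3} = \frac{16}{3}$)
$\left(7958 - k{\left(110 \right)}\right) + P{\left(132 \right)} = \left(7958 - \frac{16}{3}\right) + 132^{2} = \left(7958 - \frac{16}{3}\right) + 17424 = \frac{23858}{3} + 17424 = \frac{76130}{3}$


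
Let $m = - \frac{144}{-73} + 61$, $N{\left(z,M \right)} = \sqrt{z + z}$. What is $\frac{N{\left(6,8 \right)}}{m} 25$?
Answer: $\frac{3650 \sqrt{3}}{4597} \approx 1.3752$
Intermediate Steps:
$N{\left(z,M \right)} = \sqrt{2} \sqrt{z}$ ($N{\left(z,M \right)} = \sqrt{2 z} = \sqrt{2} \sqrt{z}$)
$m = \frac{4597}{73}$ ($m = \left(-144\right) \left(- \frac{1}{73}\right) + 61 = \frac{144}{73} + 61 = \frac{4597}{73} \approx 62.973$)
$\frac{N{\left(6,8 \right)}}{m} 25 = \frac{\sqrt{2} \sqrt{6}}{\frac{4597}{73}} \cdot 25 = 2 \sqrt{3} \cdot \frac{73}{4597} \cdot 25 = \frac{146 \sqrt{3}}{4597} \cdot 25 = \frac{3650 \sqrt{3}}{4597}$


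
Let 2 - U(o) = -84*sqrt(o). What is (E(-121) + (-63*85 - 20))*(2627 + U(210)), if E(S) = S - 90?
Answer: -14685594 - 469224*sqrt(210) ≈ -2.1485e+7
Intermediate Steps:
E(S) = -90 + S
U(o) = 2 + 84*sqrt(o) (U(o) = 2 - (-84)*sqrt(o) = 2 + 84*sqrt(o))
(E(-121) + (-63*85 - 20))*(2627 + U(210)) = ((-90 - 121) + (-63*85 - 20))*(2627 + (2 + 84*sqrt(210))) = (-211 + (-5355 - 20))*(2629 + 84*sqrt(210)) = (-211 - 5375)*(2629 + 84*sqrt(210)) = -5586*(2629 + 84*sqrt(210)) = -14685594 - 469224*sqrt(210)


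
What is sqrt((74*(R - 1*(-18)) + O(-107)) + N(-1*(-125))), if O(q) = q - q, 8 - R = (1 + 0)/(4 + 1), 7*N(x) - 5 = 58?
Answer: sqrt(47955)/5 ≈ 43.797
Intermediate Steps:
N(x) = 9 (N(x) = 5/7 + (1/7)*58 = 5/7 + 58/7 = 9)
R = 39/5 (R = 8 - (1 + 0)/(4 + 1) = 8 - 1/5 = 39/5 ≈ 7.8000)
O(q) = 0
sqrt((74*(R - 1*(-18)) + O(-107)) + N(-1*(-125))) = sqrt((74*(39/5 - 1*(-18)) + 0) + 9) = sqrt((74*(39/5 + 18) + 0) + 9) = sqrt((74*(129/5) + 0) + 9) = sqrt((9546/5 + 0) + 9) = sqrt(9546/5 + 9) = sqrt(9591/5) = sqrt(47955)/5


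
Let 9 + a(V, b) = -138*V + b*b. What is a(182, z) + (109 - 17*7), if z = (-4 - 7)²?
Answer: -10494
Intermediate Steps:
z = 121 (z = (-11)² = 121)
a(V, b) = -9 + b² - 138*V (a(V, b) = -9 + (-138*V + b*b) = -9 + (-138*V + b²) = -9 + (b² - 138*V) = -9 + b² - 138*V)
a(182, z) + (109 - 17*7) = (-9 + 121² - 138*182) + (109 - 17*7) = (-9 + 14641 - 25116) + (109 - 119) = -10484 - 10 = -10494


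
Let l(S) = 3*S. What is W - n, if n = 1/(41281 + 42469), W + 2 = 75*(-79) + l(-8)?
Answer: -498396251/83750 ≈ -5951.0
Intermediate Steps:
W = -5951 (W = -2 + (75*(-79) + 3*(-8)) = -2 + (-5925 - 24) = -2 - 5949 = -5951)
n = 1/83750 ≈ 1.1940e-5
W - n = -5951 - 1*1/83750 = -5951 - 1/83750 = -498396251/83750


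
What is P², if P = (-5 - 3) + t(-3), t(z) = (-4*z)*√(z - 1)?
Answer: -512 - 384*I ≈ -512.0 - 384.0*I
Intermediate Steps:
t(z) = -4*z*√(-1 + z) (t(z) = (-4*z)*√(-1 + z) = -4*z*√(-1 + z))
P = -8 + 24*I (P = (-5 - 3) - 4*(-3)*√(-1 - 3) = -8 - 4*(-3)*√(-4) = -8 - 4*(-3)*2*I = -8 + 24*I ≈ -8.0 + 24.0*I)
P² = (-8 + 24*I)²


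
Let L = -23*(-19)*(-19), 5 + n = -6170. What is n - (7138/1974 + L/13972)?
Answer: -12171024101/1970052 ≈ -6178.0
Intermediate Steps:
n = -6175 (n = -5 - 6170 = -6175)
L = -8303 (L = 437*(-19) = -8303)
n - (7138/1974 + L/13972) = -6175 - (7138/1974 - 8303/13972) = -6175 - (7138*(1/1974) - 8303*1/13972) = -6175 - (3569/987 - 8303/13972) = -6175 - 1*5953001/1970052 = -6175 - 5953001/1970052 = -12171024101/1970052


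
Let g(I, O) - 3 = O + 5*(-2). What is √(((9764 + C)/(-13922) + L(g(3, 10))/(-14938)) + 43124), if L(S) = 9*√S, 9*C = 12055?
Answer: √(4196446517273030671882 - 58630114388538*√3)/311950254 ≈ 207.66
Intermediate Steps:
g(I, O) = -7 + O (g(I, O) = 3 + (O + 5*(-2)) = 3 + (O - 10) = 3 + (-10 + O) = -7 + O)
C = 12055/9 (C = (⅑)*12055 = 12055/9 ≈ 1339.4)
√(((9764 + C)/(-13922) + L(g(3, 10))/(-14938)) + 43124) = √(((9764 + 12055/9)/(-13922) + (9*√(-7 + 10))/(-14938)) + 43124) = √(((99931/9)*(-1/13922) + (9*√3)*(-1/14938)) + 43124) = √((-99931/125298 - 9*√3/14938) + 43124) = √(5403251021/125298 - 9*√3/14938)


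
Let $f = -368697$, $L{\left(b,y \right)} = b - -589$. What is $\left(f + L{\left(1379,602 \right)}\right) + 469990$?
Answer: $103261$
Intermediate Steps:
$L{\left(b,y \right)} = 589 + b$ ($L{\left(b,y \right)} = b + 589 = 589 + b$)
$\left(f + L{\left(1379,602 \right)}\right) + 469990 = \left(-368697 + \left(589 + 1379\right)\right) + 469990 = \left(-368697 + 1968\right) + 469990 = -366729 + 469990 = 103261$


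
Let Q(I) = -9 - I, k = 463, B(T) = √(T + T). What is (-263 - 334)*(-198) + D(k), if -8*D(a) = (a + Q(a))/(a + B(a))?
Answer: 435943737/3688 - 9*√926/1707544 ≈ 1.1821e+5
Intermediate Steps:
B(T) = √2*√T (B(T) = √(2*T) = √2*√T)
D(a) = 9/(8*(a + √2*√a)) (D(a) = -(a + (-9 - a))/(8*(a + √2*√a)) = -(-9)/(8*(a + √2*√a)) = 9/(8*(a + √2*√a)))
(-263 - 334)*(-198) + D(k) = (-263 - 334)*(-198) + 9/(8*(463 + √2*√463)) = -597*(-198) + 9/(8*(463 + √926)) = 118206 + 9/(8*(463 + √926))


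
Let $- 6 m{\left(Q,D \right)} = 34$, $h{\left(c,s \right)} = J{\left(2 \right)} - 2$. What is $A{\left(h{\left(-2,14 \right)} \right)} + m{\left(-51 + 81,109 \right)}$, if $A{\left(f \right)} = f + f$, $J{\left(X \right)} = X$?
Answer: $- \frac{17}{3} \approx -5.6667$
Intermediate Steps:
$h{\left(c,s \right)} = 0$ ($h{\left(c,s \right)} = 2 - 2 = 0$)
$A{\left(f \right)} = 2 f$
$m{\left(Q,D \right)} = - \frac{17}{3}$ ($m{\left(Q,D \right)} = \left(- \frac{1}{6}\right) 34 = - \frac{17}{3}$)
$A{\left(h{\left(-2,14 \right)} \right)} + m{\left(-51 + 81,109 \right)} = 2 \cdot 0 - \frac{17}{3} = 0 - \frac{17}{3} = - \frac{17}{3}$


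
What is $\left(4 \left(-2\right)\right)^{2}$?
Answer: $64$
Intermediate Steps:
$\left(4 \left(-2\right)\right)^{2} = \left(-8\right)^{2} = 64$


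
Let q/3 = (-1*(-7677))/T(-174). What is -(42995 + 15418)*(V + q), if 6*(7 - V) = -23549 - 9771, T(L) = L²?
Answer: -1092762385231/3364 ≈ -3.2484e+8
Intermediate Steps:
q = 2559/3364 (q = 3*((-1*(-7677))/((-174)²)) = 3*(7677/30276) = 3*(7677*(1/30276)) = 3*(853/3364) = 2559/3364 ≈ 0.76070)
V = 16681/3 (V = 7 - (-23549 - 9771)/6 = 7 - ⅙*(-33320) = 7 + 16660/3 = 16681/3 ≈ 5560.3)
-(42995 + 15418)*(V + q) = -(42995 + 15418)*(16681/3 + 2559/3364) = -58413*56122561/10092 = -1*1092762385231/3364 = -1092762385231/3364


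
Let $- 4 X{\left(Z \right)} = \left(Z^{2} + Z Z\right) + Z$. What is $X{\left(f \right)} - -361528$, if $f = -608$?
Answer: $176848$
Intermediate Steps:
$X{\left(Z \right)} = - \frac{Z^{2}}{2} - \frac{Z}{4}$ ($X{\left(Z \right)} = - \frac{\left(Z^{2} + Z Z\right) + Z}{4} = - \frac{\left(Z^{2} + Z^{2}\right) + Z}{4} = - \frac{2 Z^{2} + Z}{4} = - \frac{Z + 2 Z^{2}}{4} = - \frac{Z^{2}}{2} - \frac{Z}{4}$)
$X{\left(f \right)} - -361528 = \left(- \frac{1}{4}\right) \left(-608\right) \left(1 + 2 \left(-608\right)\right) - -361528 = \left(- \frac{1}{4}\right) \left(-608\right) \left(1 - 1216\right) + 361528 = \left(- \frac{1}{4}\right) \left(-608\right) \left(-1215\right) + 361528 = -184680 + 361528 = 176848$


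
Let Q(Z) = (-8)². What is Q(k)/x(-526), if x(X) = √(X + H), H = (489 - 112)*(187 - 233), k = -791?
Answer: -32*I*√4467/4467 ≈ -0.47879*I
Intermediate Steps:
H = -17342 (H = 377*(-46) = -17342)
Q(Z) = 64
x(X) = √(-17342 + X) (x(X) = √(X - 17342) = √(-17342 + X))
Q(k)/x(-526) = 64/(√(-17342 - 526)) = 64/(√(-17868)) = 64/((2*I*√4467)) = 64*(-I*√4467/8934) = -32*I*√4467/4467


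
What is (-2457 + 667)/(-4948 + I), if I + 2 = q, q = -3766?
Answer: 895/4358 ≈ 0.20537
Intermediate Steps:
I = -3768 (I = -2 - 3766 = -3768)
(-2457 + 667)/(-4948 + I) = (-2457 + 667)/(-4948 - 3768) = -1790/(-8716) = -1790*(-1/8716) = 895/4358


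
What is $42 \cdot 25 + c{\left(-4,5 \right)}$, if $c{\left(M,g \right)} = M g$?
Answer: $1030$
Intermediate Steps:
$42 \cdot 25 + c{\left(-4,5 \right)} = 42 \cdot 25 - 20 = 1050 - 20 = 1030$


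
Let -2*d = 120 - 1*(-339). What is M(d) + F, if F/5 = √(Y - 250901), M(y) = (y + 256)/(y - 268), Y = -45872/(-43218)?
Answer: -53/995 + 5*I*√5421696773/147 ≈ -0.053266 + 2504.5*I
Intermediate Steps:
d = -459/2 (d = -(120 - 1*(-339))/2 = -(120 + 339)/2 = -½*459 = -459/2 ≈ -229.50)
Y = 22936/21609 (Y = -45872*(-1/43218) = 22936/21609 ≈ 1.0614)
M(y) = (256 + y)/(-268 + y)
F = 5*I*√5421696773/147 (F = 5*√(22936/21609 - 250901) = 5*√(-5421696773/21609) = 5*(I*√5421696773/147) = 5*I*√5421696773/147 ≈ 2504.5*I)
M(d) + F = (256 - 459/2)/(-268 - 459/2) + 5*I*√5421696773/147 = (53/2)/(-995/2) + 5*I*√5421696773/147 = -2/995*53/2 + 5*I*√5421696773/147 = -53/995 + 5*I*√5421696773/147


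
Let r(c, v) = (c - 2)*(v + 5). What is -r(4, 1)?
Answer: -12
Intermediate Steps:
r(c, v) = (-2 + c)*(5 + v)
-r(4, 1) = -(-10 - 2*1 + 5*4 + 4*1) = -(-10 - 2 + 20 + 4) = -1*12 = -12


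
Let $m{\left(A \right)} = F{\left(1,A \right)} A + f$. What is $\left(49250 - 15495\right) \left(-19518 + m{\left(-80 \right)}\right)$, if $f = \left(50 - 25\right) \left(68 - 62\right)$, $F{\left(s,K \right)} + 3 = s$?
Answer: $-648366040$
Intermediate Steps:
$F{\left(s,K \right)} = -3 + s$
$f = 150$ ($f = 25 \cdot 6 = 150$)
$m{\left(A \right)} = 150 - 2 A$ ($m{\left(A \right)} = \left(-3 + 1\right) A + 150 = - 2 A + 150 = 150 - 2 A$)
$\left(49250 - 15495\right) \left(-19518 + m{\left(-80 \right)}\right) = \left(49250 - 15495\right) \left(-19518 + \left(150 - -160\right)\right) = 33755 \left(-19518 + \left(150 + 160\right)\right) = 33755 \left(-19518 + 310\right) = 33755 \left(-19208\right) = -648366040$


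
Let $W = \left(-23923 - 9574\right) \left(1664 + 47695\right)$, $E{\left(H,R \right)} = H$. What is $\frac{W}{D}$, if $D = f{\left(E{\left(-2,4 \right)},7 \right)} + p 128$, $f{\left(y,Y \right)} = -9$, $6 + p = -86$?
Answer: $\frac{1653378423}{11785} \approx 1.403 \cdot 10^{5}$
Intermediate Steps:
$p = -92$ ($p = -6 - 86 = -92$)
$W = -1653378423$ ($W = \left(-33497\right) 49359 = -1653378423$)
$D = -11785$ ($D = -9 - 11776 = -11785$)
$\frac{W}{D} = - \frac{1653378423}{-11785} = \left(-1653378423\right) \left(- \frac{1}{11785}\right) = \frac{1653378423}{11785}$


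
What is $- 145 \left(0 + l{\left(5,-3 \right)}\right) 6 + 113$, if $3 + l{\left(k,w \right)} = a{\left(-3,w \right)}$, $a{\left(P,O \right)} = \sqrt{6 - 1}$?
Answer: $2723 - 870 \sqrt{5} \approx 777.62$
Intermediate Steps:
$a{\left(P,O \right)} = \sqrt{5}$
$l{\left(k,w \right)} = -3 + \sqrt{5}$
$- 145 \left(0 + l{\left(5,-3 \right)}\right) 6 + 113 = - 145 \left(0 - \left(3 - \sqrt{5}\right)\right) 6 + 113 = - 145 \left(-3 + \sqrt{5}\right) 6 + 113 = - 145 \left(-18 + 6 \sqrt{5}\right) + 113 = \left(2610 - 870 \sqrt{5}\right) + 113 = 2723 - 870 \sqrt{5}$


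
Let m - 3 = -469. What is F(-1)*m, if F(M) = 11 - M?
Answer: -5592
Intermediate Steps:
m = -466 (m = 3 - 469 = -466)
F(-1)*m = (11 - 1*(-1))*(-466) = (11 + 1)*(-466) = 12*(-466) = -5592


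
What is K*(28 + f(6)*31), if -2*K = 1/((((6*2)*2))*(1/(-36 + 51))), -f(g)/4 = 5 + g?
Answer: 835/2 ≈ 417.50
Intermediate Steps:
f(g) = -20 - 4*g (f(g) = -4*(5 + g) = -20 - 4*g)
K = -5/16 (K = -1/(2*((6*2)*2)*(1/(-36 + 51))) = -1/(2*(12*2)*(1/15)) = -1/(2*24*1/15) = -15/48 = -½*5/8 = -5/16 ≈ -0.31250)
K*(28 + f(6)*31) = -5*(28 + (-20 - 4*6)*31)/16 = -5*(28 + (-20 - 24)*31)/16 = -5*(28 - 44*31)/16 = -5*(28 - 1364)/16 = -5/16*(-1336) = 835/2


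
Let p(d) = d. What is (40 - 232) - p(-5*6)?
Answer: -162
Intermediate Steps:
(40 - 232) - p(-5*6) = (40 - 232) - (-5)*6 = -192 - 1*(-30) = -192 + 30 = -162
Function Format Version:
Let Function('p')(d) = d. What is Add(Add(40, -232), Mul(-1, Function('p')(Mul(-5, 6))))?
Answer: -162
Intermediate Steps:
Add(Add(40, -232), Mul(-1, Function('p')(Mul(-5, 6)))) = Add(Add(40, -232), Mul(-1, Mul(-5, 6))) = Add(-192, Mul(-1, -30)) = Add(-192, 30) = -162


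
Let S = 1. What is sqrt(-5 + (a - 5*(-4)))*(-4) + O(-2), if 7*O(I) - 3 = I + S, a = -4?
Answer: 2/7 - 4*sqrt(11) ≈ -12.981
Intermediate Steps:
O(I) = 4/7 + I/7 (O(I) = 3/7 + (I + 1)/7 = 3/7 + (1 + I)/7 = 3/7 + (1/7 + I/7) = 4/7 + I/7)
sqrt(-5 + (a - 5*(-4)))*(-4) + O(-2) = sqrt(-5 + (-4 - 5*(-4)))*(-4) + (4/7 + (1/7)*(-2)) = sqrt(-5 + (-4 + 20))*(-4) + (4/7 - 2/7) = sqrt(-5 + 16)*(-4) + 2/7 = sqrt(11)*(-4) + 2/7 = -4*sqrt(11) + 2/7 = 2/7 - 4*sqrt(11)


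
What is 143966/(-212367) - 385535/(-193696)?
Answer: 53989273009/41134638432 ≈ 1.3125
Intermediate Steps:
143966/(-212367) - 385535/(-193696) = 143966*(-1/212367) - 385535*(-1/193696) = -143966/212367 + 385535/193696 = 53989273009/41134638432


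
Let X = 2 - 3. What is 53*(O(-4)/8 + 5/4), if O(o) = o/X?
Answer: 371/4 ≈ 92.750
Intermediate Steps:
X = -1
O(o) = -o (O(o) = o/(-1) = o*(-1) = -o)
53*(O(-4)/8 + 5/4) = 53*(-1*(-4)/8 + 5/4) = 53*(4*(⅛) + 5*(¼)) = 53*(½ + 5/4) = 53*(7/4) = 371/4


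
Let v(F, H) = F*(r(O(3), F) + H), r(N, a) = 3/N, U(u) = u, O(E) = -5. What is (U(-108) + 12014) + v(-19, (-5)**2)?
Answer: 57212/5 ≈ 11442.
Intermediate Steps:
v(F, H) = F*(-3/5 + H) (v(F, H) = F*(3/(-5) + H) = F*(3*(-1/5) + H) = F*(-3/5 + H))
(U(-108) + 12014) + v(-19, (-5)**2) = (-108 + 12014) + (1/5)*(-19)*(-3 + 5*(-5)**2) = 11906 + (1/5)*(-19)*(-3 + 5*25) = 11906 + (1/5)*(-19)*(-3 + 125) = 11906 + (1/5)*(-19)*122 = 11906 - 2318/5 = 57212/5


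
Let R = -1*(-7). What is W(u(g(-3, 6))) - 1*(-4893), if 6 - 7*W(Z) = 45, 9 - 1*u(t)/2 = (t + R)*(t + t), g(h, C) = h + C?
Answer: 34212/7 ≈ 4887.4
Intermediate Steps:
g(h, C) = C + h
R = 7
u(t) = 18 - 4*t*(7 + t) (u(t) = 18 - 2*(t + 7)*(t + t) = 18 - 2*(7 + t)*2*t = 18 - 4*t*(7 + t))
W(Z) = -39/7 (W(Z) = 6/7 - 1/7*45 = 6/7 - 45/7 = -39/7)
W(u(g(-3, 6))) - 1*(-4893) = -39/7 - 1*(-4893) = -39/7 + 4893 = 34212/7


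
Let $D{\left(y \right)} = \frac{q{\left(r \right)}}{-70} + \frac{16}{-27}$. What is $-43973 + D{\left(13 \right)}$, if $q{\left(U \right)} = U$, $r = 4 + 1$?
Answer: $- \frac{16622045}{378} \approx -43974.0$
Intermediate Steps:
$r = 5$
$D{\left(y \right)} = - \frac{251}{378}$ ($D{\left(y \right)} = \frac{5}{-70} + \frac{16}{-27} = 5 \left(- \frac{1}{70}\right) + 16 \left(- \frac{1}{27}\right) = - \frac{1}{14} - \frac{16}{27} = - \frac{251}{378}$)
$-43973 + D{\left(13 \right)} = -43973 - \frac{251}{378} = - \frac{16622045}{378}$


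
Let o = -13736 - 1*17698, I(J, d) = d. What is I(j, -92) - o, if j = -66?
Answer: 31342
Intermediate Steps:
o = -31434 (o = -13736 - 17698 = -31434)
I(j, -92) - o = -92 - 1*(-31434) = -92 + 31434 = 31342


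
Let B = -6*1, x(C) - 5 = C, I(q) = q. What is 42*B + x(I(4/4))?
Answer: -246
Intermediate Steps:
x(C) = 5 + C
B = -6
42*B + x(I(4/4)) = 42*(-6) + (5 + 4/4) = -252 + (5 + 4*(1/4)) = -252 + (5 + 1) = -252 + 6 = -246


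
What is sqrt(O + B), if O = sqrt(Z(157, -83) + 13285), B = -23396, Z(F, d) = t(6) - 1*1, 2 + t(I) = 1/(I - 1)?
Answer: sqrt(-584900 + 15*sqrt(36895))/5 ≈ 152.58*I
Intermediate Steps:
t(I) = -2 + 1/(-1 + I) (t(I) = -2 + 1/(I - 1) = -2 + 1/(-1 + I))
Z(F, d) = -14/5 (Z(F, d) = (3 - 2*6)/(-1 + 6) - 1*1 = (3 - 12)/5 - 1 = (1/5)*(-9) - 1 = -9/5 - 1 = -14/5)
O = 3*sqrt(36895)/5 (O = sqrt(-14/5 + 13285) = sqrt(66411/5) = 3*sqrt(36895)/5 ≈ 115.25)
sqrt(O + B) = sqrt(3*sqrt(36895)/5 - 23396) = sqrt(-23396 + 3*sqrt(36895)/5)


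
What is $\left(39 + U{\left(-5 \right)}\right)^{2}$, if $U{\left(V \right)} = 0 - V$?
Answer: $1936$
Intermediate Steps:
$U{\left(V \right)} = - V$
$\left(39 + U{\left(-5 \right)}\right)^{2} = \left(39 - -5\right)^{2} = \left(39 + 5\right)^{2} = 44^{2} = 1936$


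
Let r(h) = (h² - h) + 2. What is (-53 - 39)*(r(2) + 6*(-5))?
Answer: 2392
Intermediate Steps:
r(h) = 2 + h² - h
(-53 - 39)*(r(2) + 6*(-5)) = (-53 - 39)*((2 + 2² - 1*2) + 6*(-5)) = -92*((2 + 4 - 2) - 30) = -92*(4 - 30) = -92*(-26) = 2392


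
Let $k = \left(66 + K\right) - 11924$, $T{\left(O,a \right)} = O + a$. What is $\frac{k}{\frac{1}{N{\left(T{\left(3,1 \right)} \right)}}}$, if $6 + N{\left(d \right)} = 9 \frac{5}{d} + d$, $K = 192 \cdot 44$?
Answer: $- \frac{63085}{2} \approx -31543.0$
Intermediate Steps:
$K = 8448$
$k = -3410$ ($k = \left(66 + 8448\right) - 11924 = 8514 - 11924 = -3410$)
$N{\left(d \right)} = -6 + d + \frac{45}{d}$ ($N{\left(d \right)} = -6 + \left(9 \frac{5}{d} + d\right) = -6 + \left(\frac{45}{d} + d\right) = -6 + \left(d + \frac{45}{d}\right) = -6 + d + \frac{45}{d}$)
$\frac{k}{\frac{1}{N{\left(T{\left(3,1 \right)} \right)}}} = - \frac{3410}{\frac{1}{-6 + \left(3 + 1\right) + \frac{45}{3 + 1}}} = - \frac{3410}{\frac{1}{-6 + 4 + \frac{45}{4}}} = - \frac{3410}{\frac{1}{\frac{37}{4}}} = - \frac{3410}{\frac{4}{37}} = \left(-3410\right) \frac{37}{4} = - \frac{63085}{2}$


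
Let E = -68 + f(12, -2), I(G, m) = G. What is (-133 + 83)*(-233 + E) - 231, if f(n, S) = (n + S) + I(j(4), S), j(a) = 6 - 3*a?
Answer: 14619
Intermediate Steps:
f(n, S) = -6 + S + n (f(n, S) = (n + S) + (6 - 3*4) = (S + n) + (6 - 12) = (S + n) - 6 = -6 + S + n)
E = -64 (E = -68 + (-6 - 2 + 12) = -68 + 4 = -64)
(-133 + 83)*(-233 + E) - 231 = (-133 + 83)*(-233 - 64) - 231 = -50*(-297) - 231 = 14850 - 231 = 14619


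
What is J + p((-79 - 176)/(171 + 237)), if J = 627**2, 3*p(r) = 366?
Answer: 393251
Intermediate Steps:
p(r) = 122 (p(r) = (1/3)*366 = 122)
J = 393129
J + p((-79 - 176)/(171 + 237)) = 393129 + 122 = 393251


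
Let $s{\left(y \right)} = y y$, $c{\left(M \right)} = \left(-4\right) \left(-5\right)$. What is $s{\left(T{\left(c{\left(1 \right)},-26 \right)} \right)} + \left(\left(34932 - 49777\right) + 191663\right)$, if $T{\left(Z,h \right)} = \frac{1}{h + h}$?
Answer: $\frac{478115873}{2704} \approx 1.7682 \cdot 10^{5}$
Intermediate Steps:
$c{\left(M \right)} = 20$
$T{\left(Z,h \right)} = \frac{1}{2 h}$
$s{\left(y \right)} = y^{2}$
$s{\left(T{\left(c{\left(1 \right)},-26 \right)} \right)} + \left(\left(34932 - 49777\right) + 191663\right) = \left(\frac{1}{2 \left(-26\right)}\right)^{2} + \left(\left(34932 - 49777\right) + 191663\right) = \left(\frac{1}{2} \left(- \frac{1}{26}\right)\right)^{2} + \left(\left(34932 - 49777\right) + 191663\right) = \left(- \frac{1}{52}\right)^{2} + \left(-14845 + 191663\right) = \frac{1}{2704} + 176818 = \frac{478115873}{2704}$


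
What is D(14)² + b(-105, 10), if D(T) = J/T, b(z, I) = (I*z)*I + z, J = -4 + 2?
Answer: -519644/49 ≈ -10605.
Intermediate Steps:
J = -2
b(z, I) = z + z*I² (b(z, I) = z*I² + z = z + z*I²)
D(T) = -2/T
D(14)² + b(-105, 10) = (-2/14)² - 105*(1 + 10²) = (-2*1/14)² - 105*(1 + 100) = (-⅐)² - 105*101 = 1/49 - 10605 = -519644/49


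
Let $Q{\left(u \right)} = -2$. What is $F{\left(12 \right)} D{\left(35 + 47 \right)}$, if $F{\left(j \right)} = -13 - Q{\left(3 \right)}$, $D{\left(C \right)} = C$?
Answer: $-902$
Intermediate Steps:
$F{\left(j \right)} = -11$ ($F{\left(j \right)} = -13 - -2 = -13 + 2 = -11$)
$F{\left(12 \right)} D{\left(35 + 47 \right)} = - 11 \left(35 + 47\right) = \left(-11\right) 82 = -902$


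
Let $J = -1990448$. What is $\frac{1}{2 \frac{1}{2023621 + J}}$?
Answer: $\frac{33173}{2} \approx 16587.0$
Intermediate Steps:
$\frac{1}{2 \frac{1}{2023621 + J}} = \frac{1}{2 \frac{1}{2023621 - 1990448}} = \frac{1}{2 \cdot \frac{1}{33173}} = \frac{1}{\frac{2}{33173}} = \frac{33173}{2}$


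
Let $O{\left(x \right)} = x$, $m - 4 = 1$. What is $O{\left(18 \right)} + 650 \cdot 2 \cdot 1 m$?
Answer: $6518$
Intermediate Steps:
$m = 5$ ($m = 4 + 1 = 5$)
$O{\left(18 \right)} + 650 \cdot 2 \cdot 1 m = 18 + 650 \cdot 2 \cdot 1 \cdot 5 = 18 + 650 \cdot 2 \cdot 5 = 18 + 650 \cdot 10 = 18 + 6500 = 6518$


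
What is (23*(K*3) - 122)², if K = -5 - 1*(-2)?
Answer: 108241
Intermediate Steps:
K = -3 (K = -5 + 2 = -3)
(23*(K*3) - 122)² = (23*(-3*3) - 122)² = (23*(-9) - 122)² = (-207 - 122)² = (-329)² = 108241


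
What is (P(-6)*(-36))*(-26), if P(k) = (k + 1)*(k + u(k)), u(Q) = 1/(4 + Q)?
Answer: 30420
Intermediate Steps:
P(k) = (1 + k)*(k + 1/(4 + k)) (P(k) = (k + 1)*(k + 1/(4 + k)) = (1 + k)*(k + 1/(4 + k)))
(P(-6)*(-36))*(-26) = (((1 - 6 - 6*(1 - 6)*(4 - 6))/(4 - 6))*(-36))*(-26) = (((1 - 6 - 6*(-5)*(-2))/(-2))*(-36))*(-26) = (-(1 - 6 - 60)/2*(-36))*(-26) = (-½*(-65)*(-36))*(-26) = ((65/2)*(-36))*(-26) = -1170*(-26) = 30420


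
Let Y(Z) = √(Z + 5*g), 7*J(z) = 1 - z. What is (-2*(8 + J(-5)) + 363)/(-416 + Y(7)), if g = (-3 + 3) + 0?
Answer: -1005472/1211343 - 2417*√7/1211343 ≈ -0.83533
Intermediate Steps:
J(z) = ⅐ - z/7 (J(z) = (1 - z)/7 = ⅐ - z/7)
g = 0 (g = 0 + 0 = 0)
Y(Z) = √Z (Y(Z) = √(Z + 5*0) = √(Z + 0) = √Z)
(-2*(8 + J(-5)) + 363)/(-416 + Y(7)) = (-2*(8 + (⅐ - ⅐*(-5))) + 363)/(-416 + √7) = (-2*(8 + (⅐ + 5/7)) + 363)/(-416 + √7) = (-2*(8 + 6/7) + 363)/(-416 + √7) = (-2*62/7 + 363)/(-416 + √7) = (-124/7 + 363)/(-416 + √7) = 2417/(7*(-416 + √7))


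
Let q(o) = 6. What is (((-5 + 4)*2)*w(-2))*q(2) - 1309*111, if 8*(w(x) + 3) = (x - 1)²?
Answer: -290553/2 ≈ -1.4528e+5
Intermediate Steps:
w(x) = -3 + (-1 + x)²/8 (w(x) = -3 + (x - 1)²/8 = -3 + (-1 + x)²/8)
(((-5 + 4)*2)*w(-2))*q(2) - 1309*111 = (((-5 + 4)*2)*(-3 + (-1 - 2)²/8))*6 - 1309*111 = ((-1*2)*(-3 + (⅛)*(-3)²))*6 - 145299 = -2*(-3 + (⅛)*9)*6 - 145299 = -2*(-3 + 9/8)*6 - 145299 = -2*(-15/8)*6 - 145299 = (15/4)*6 - 145299 = 45/2 - 145299 = -290553/2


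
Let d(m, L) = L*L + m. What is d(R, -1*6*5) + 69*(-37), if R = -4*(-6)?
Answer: -1629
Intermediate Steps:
R = 24
d(m, L) = m + L² (d(m, L) = L² + m = m + L²)
d(R, -1*6*5) + 69*(-37) = (24 + (-1*6*5)²) + 69*(-37) = (24 + (-6*5)²) - 2553 = (24 + (-30)²) - 2553 = (24 + 900) - 2553 = 924 - 2553 = -1629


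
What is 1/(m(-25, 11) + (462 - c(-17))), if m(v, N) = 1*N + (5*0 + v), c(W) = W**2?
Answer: 1/159 ≈ 0.0062893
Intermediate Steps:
m(v, N) = N + v (m(v, N) = N + (0 + v) = N + v)
1/(m(-25, 11) + (462 - c(-17))) = 1/((11 - 25) + (462 - 1*(-17)**2)) = 1/(-14 + (462 - 1*289)) = 1/(-14 + (462 - 289)) = 1/(-14 + 173) = 1/159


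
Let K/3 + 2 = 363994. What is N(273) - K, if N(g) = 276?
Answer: -1091700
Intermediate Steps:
K = 1091976 (K = -6 + 3*363994 = -6 + 1091982 = 1091976)
N(273) - K = 276 - 1*1091976 = 276 - 1091976 = -1091700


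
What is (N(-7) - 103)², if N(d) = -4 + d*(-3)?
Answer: 7396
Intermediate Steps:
N(d) = -4 - 3*d
(N(-7) - 103)² = ((-4 - 3*(-7)) - 103)² = ((-4 + 21) - 103)² = (17 - 103)² = (-86)² = 7396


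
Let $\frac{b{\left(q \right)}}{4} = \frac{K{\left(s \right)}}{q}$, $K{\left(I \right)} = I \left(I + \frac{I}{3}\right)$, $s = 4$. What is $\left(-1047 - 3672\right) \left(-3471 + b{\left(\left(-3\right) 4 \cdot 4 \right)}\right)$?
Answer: $\frac{49164115}{3} \approx 1.6388 \cdot 10^{7}$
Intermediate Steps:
$K{\left(I \right)} = \frac{4 I^{2}}{3}$ ($K{\left(I \right)} = I \left(I + I \frac{1}{3}\right) = I \left(I + \frac{I}{3}\right) = I \frac{4 I}{3} = \frac{4 I^{2}}{3}$)
$b{\left(q \right)} = \frac{256}{3 q}$ ($b{\left(q \right)} = 4 \frac{\frac{4}{3} \cdot 4^{2}}{q} = 4 \frac{\frac{4}{3} \cdot 16}{q} = 4 \frac{64}{3 q} = \frac{256}{3 q}$)
$\left(-1047 - 3672\right) \left(-3471 + b{\left(\left(-3\right) 4 \cdot 4 \right)}\right) = \left(-1047 - 3672\right) \left(-3471 + \frac{256}{3 \left(-3\right) 4 \cdot 4}\right) = - 4719 \left(-3471 + \frac{256}{3 \left(\left(-12\right) 4\right)}\right) = - 4719 \left(-3471 + \frac{256}{3 \left(-48\right)}\right) = - 4719 \left(-3471 + \frac{256}{3} \left(- \frac{1}{48}\right)\right) = - 4719 \left(-3471 - \frac{16}{9}\right) = \left(-4719\right) \left(- \frac{31255}{9}\right) = \frac{49164115}{3}$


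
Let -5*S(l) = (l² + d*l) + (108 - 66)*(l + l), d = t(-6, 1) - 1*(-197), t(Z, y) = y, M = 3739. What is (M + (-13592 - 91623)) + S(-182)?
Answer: -97836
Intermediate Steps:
d = 198 (d = 1 - 1*(-197) = 1 + 197 = 198)
S(l) = -282*l/5 - l²/5 (S(l) = -((l² + 198*l) + (108 - 66)*(l + l))/5 = -((l² + 198*l) + 42*(2*l))/5 = -((l² + 198*l) + 84*l)/5 = -(l² + 282*l)/5 = -282*l/5 - l²/5)
(M + (-13592 - 91623)) + S(-182) = (3739 + (-13592 - 91623)) - ⅕*(-182)*(282 - 182) = (3739 - 105215) - ⅕*(-182)*100 = -101476 + 3640 = -97836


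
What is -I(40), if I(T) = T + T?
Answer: -80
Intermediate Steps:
I(T) = 2*T
-I(40) = -2*40 = -1*80 = -80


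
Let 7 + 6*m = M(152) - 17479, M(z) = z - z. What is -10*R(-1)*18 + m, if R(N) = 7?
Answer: -12523/3 ≈ -4174.3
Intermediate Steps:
M(z) = 0
m = -8743/3 (m = -7/6 + (0 - 17479)/6 = -7/6 + (⅙)*(-17479) = -7/6 - 17479/6 = -8743/3 ≈ -2914.3)
-10*R(-1)*18 + m = -10*7*18 - 8743/3 = -70*18 - 8743/3 = -1260 - 8743/3 = -12523/3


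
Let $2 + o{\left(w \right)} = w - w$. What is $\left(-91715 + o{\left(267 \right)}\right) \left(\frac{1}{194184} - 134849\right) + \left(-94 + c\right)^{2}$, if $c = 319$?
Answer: $\frac{2401667004690155}{194184} \approx 1.2368 \cdot 10^{10}$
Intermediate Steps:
$o{\left(w \right)} = -2$ ($o{\left(w \right)} = -2 + \left(w - w\right) = -2 + 0 = -2$)
$\left(-91715 + o{\left(267 \right)}\right) \left(\frac{1}{194184} - 134849\right) + \left(-94 + c\right)^{2} = \left(-91715 - 2\right) \left(\frac{1}{194184} - 134849\right) + \left(-94 + 319\right)^{2} = - 91717 \left(\frac{1}{194184} - 134849\right) + 225^{2} = \left(-91717\right) \left(- \frac{26185518215}{194184}\right) + 50625 = \frac{2401657174125155}{194184} + 50625 = \frac{2401667004690155}{194184}$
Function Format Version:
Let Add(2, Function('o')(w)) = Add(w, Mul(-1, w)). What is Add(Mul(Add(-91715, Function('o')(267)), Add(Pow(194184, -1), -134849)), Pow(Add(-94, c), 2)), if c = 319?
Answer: Rational(2401667004690155, 194184) ≈ 1.2368e+10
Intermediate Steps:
Function('o')(w) = -2 (Function('o')(w) = Add(-2, Add(w, Mul(-1, w))) = Add(-2, 0) = -2)
Add(Mul(Add(-91715, Function('o')(267)), Add(Pow(194184, -1), -134849)), Pow(Add(-94, c), 2)) = Add(Mul(Add(-91715, -2), Add(Pow(194184, -1), -134849)), Pow(Add(-94, 319), 2)) = Add(Mul(-91717, Add(Rational(1, 194184), -134849)), Pow(225, 2)) = Add(Mul(-91717, Rational(-26185518215, 194184)), 50625) = Add(Rational(2401657174125155, 194184), 50625) = Rational(2401667004690155, 194184)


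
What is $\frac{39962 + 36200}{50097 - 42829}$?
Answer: $\frac{38081}{3634} \approx 10.479$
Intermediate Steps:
$\frac{39962 + 36200}{50097 - 42829} = \frac{76162}{7268} = 76162 \cdot \frac{1}{7268} = \frac{38081}{3634}$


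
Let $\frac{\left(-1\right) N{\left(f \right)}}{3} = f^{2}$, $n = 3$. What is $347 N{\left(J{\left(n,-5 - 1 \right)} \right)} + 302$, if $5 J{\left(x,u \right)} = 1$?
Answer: $\frac{6509}{25} \approx 260.36$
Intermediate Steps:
$J{\left(x,u \right)} = \frac{1}{5}$ ($J{\left(x,u \right)} = \frac{1}{5} \cdot 1 = \frac{1}{5}$)
$N{\left(f \right)} = - 3 f^{2}$
$347 N{\left(J{\left(n,-5 - 1 \right)} \right)} + 302 = 347 \left(- \frac{3}{25}\right) + 302 = - \frac{1041}{25} + 302 = \frac{6509}{25}$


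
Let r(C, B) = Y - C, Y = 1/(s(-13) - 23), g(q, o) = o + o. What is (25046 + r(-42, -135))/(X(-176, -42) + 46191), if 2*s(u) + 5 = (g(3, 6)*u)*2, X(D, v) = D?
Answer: 9106942/16703445 ≈ 0.54521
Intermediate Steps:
g(q, o) = 2*o
s(u) = -5/2 + 12*u (s(u) = -5/2 + (((2*6)*u)*2)/2 = -5/2 + ((12*u)*2)/2 = -5/2 + (24*u)/2 = -5/2 + 12*u)
Y = -2/363 (Y = 1/((-5/2 + 12*(-13)) - 23) = 1/((-5/2 - 156) - 23) = 1/(-317/2 - 23) = 1/(-363/2) = -2/363 ≈ -0.0055096)
r(C, B) = -2/363 - C
(25046 + r(-42, -135))/(X(-176, -42) + 46191) = (25046 + (-2/363 - 1*(-42)))/(-176 + 46191) = (25046 + (-2/363 + 42))/46015 = (25046 + 15244/363)*(1/46015) = (9106942/363)*(1/46015) = 9106942/16703445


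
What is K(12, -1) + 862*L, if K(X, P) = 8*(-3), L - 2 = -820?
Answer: -705140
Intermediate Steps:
L = -818 (L = 2 - 820 = -818)
K(X, P) = -24
K(12, -1) + 862*L = -24 + 862*(-818) = -24 - 705116 = -705140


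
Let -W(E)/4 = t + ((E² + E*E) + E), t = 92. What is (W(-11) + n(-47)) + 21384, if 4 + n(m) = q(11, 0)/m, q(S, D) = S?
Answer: 944125/47 ≈ 20088.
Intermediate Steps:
n(m) = -4 + 11/m
W(E) = -368 - 8*E² - 4*E (W(E) = -4*(92 + ((E² + E*E) + E)) = -4*(92 + ((E² + E²) + E)) = -4*(92 + (2*E² + E)) = -4*(92 + (E + 2*E²)) = -4*(92 + E + 2*E²) = -368 - 8*E² - 4*E)
(W(-11) + n(-47)) + 21384 = ((-368 - 8*(-11)² - 4*(-11)) + (-4 + 11/(-47))) + 21384 = ((-368 - 8*121 + 44) + (-4 + 11*(-1/47))) + 21384 = ((-368 - 968 + 44) + (-4 - 11/47)) + 21384 = (-1292 - 199/47) + 21384 = -60923/47 + 21384 = 944125/47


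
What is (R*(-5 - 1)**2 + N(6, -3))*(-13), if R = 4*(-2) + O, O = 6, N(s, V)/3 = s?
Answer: 702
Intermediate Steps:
N(s, V) = 3*s
R = -2 (R = 4*(-2) + 6 = -8 + 6 = -2)
(R*(-5 - 1)**2 + N(6, -3))*(-13) = (-2*(-5 - 1)**2 + 3*6)*(-13) = (-2*(-6)**2 + 18)*(-13) = (-2*36 + 18)*(-13) = (-72 + 18)*(-13) = -54*(-13) = 702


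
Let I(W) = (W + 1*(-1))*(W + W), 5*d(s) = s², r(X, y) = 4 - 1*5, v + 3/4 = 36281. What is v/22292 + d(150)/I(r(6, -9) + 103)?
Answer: 282610757/153101456 ≈ 1.8459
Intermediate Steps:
v = 145121/4 (v = -¾ + 36281 = 145121/4 ≈ 36280.)
r(X, y) = -1 (r(X, y) = 4 - 5 = -1)
d(s) = s²/5
I(W) = 2*W*(-1 + W) (I(W) = (W - 1)*(2*W) = (-1 + W)*(2*W) = 2*W*(-1 + W))
v/22292 + d(150)/I(r(6, -9) + 103) = (145121/4)/22292 + ((⅕)*150²)/((2*(-1 + 103)*(-1 + (-1 + 103)))) = (145121/4)*(1/22292) + ((⅕)*22500)/((2*102*(-1 + 102))) = 145121/89168 + 4500/((2*102*101)) = 145121/89168 + 4500/20604 = 145121/89168 + 4500*(1/20604) = 145121/89168 + 375/1717 = 282610757/153101456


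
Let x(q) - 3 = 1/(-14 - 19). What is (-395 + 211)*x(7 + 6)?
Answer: -18032/33 ≈ -546.42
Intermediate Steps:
x(q) = 98/33 (x(q) = 3 + 1/(-14 - 19) = 3 + 1/(-33) = 3 - 1/33 = 98/33)
(-395 + 211)*x(7 + 6) = (-395 + 211)*(98/33) = -184*98/33 = -18032/33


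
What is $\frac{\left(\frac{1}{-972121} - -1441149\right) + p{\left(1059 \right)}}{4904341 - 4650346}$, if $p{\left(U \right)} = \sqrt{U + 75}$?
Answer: $\frac{1400971207028}{246913873395} + \frac{3 \sqrt{14}}{84665} \approx 5.6741$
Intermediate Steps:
$p{\left(U \right)} = \sqrt{75 + U}$
$\frac{\left(\frac{1}{-972121} - -1441149\right) + p{\left(1059 \right)}}{4904341 - 4650346} = \frac{\left(\frac{1}{-972121} - -1441149\right) + \sqrt{75 + 1059}}{4904341 - 4650346} = \frac{\left(- \frac{1}{972121} + 1441149\right) + \sqrt{1134}}{253995} = \left(\frac{1400971207028}{972121} + 9 \sqrt{14}\right) \frac{1}{253995} = \frac{1400971207028}{246913873395} + \frac{3 \sqrt{14}}{84665}$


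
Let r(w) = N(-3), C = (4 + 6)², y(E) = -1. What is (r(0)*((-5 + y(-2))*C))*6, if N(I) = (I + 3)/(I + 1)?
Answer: 0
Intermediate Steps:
N(I) = (3 + I)/(1 + I)
C = 100 (C = 10² = 100)
r(w) = 0 (r(w) = (3 - 3)/(1 - 3) = 0/(-2) = -½*0 = 0)
(r(0)*((-5 + y(-2))*C))*6 = (0*((-5 - 1)*100))*6 = (0*(-6*100))*6 = (0*(-600))*6 = 0*6 = 0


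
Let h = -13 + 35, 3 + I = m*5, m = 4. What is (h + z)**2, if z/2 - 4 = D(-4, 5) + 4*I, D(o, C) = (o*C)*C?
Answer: 1156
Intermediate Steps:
D(o, C) = o*C**2 (D(o, C) = (C*o)*C = o*C**2)
I = 17 (I = -3 + 4*5 = -3 + 20 = 17)
z = -56 (z = 8 + 2*(-4*5**2 + 4*17) = 8 + 2*(-4*25 + 68) = 8 + 2*(-100 + 68) = 8 + 2*(-32) = 8 - 64 = -56)
h = 22
(h + z)**2 = (22 - 56)**2 = (-34)**2 = 1156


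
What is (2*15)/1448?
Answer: 15/724 ≈ 0.020718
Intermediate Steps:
(2*15)/1448 = 30*(1/1448) = 15/724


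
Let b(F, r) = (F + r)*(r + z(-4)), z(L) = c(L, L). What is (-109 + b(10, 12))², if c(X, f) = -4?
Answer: 4489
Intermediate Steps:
z(L) = -4
b(F, r) = (-4 + r)*(F + r) (b(F, r) = (F + r)*(r - 4) = (F + r)*(-4 + r) = (-4 + r)*(F + r))
(-109 + b(10, 12))² = (-109 + (12² - 4*10 - 4*12 + 10*12))² = (-109 + (144 - 40 - 48 + 120))² = (-109 + 176)² = 67² = 4489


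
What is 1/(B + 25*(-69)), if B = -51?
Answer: -1/1776 ≈ -0.00056306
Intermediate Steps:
1/(B + 25*(-69)) = 1/(-51 + 25*(-69)) = 1/(-51 - 1725) = 1/(-1776) = -1/1776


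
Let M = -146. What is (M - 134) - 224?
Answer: -504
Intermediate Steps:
(M - 134) - 224 = (-146 - 134) - 224 = -280 - 224 = -504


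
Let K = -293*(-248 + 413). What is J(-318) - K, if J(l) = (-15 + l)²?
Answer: 159234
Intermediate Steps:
K = -48345 (K = -293*165 = -48345)
J(-318) - K = (-15 - 318)² - 1*(-48345) = (-333)² + 48345 = 110889 + 48345 = 159234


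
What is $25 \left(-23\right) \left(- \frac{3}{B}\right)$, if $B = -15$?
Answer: $-115$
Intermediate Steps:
$25 \left(-23\right) \left(- \frac{3}{B}\right) = 25 \left(-23\right) \left(- \frac{3}{-15}\right) = - 575 \left(\left(-3\right) \left(- \frac{1}{15}\right)\right) = \left(-575\right) \frac{1}{5} = -115$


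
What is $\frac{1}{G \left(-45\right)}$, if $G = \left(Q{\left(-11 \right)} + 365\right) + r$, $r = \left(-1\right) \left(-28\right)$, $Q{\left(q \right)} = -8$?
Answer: $- \frac{1}{17325} \approx -5.772 \cdot 10^{-5}$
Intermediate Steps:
$r = 28$
$G = 385$ ($G = \left(-8 + 365\right) + 28 = 357 + 28 = 385$)
$\frac{1}{G \left(-45\right)} = \frac{1}{385 \left(-45\right)} = \frac{1}{-17325} = - \frac{1}{17325}$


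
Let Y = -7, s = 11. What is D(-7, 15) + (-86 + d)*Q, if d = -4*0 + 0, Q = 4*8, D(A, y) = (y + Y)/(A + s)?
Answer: -2750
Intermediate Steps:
D(A, y) = (-7 + y)/(11 + A) (D(A, y) = (y - 7)/(A + 11) = (-7 + y)/(11 + A))
Q = 32
d = 0 (d = 0 + 0 = 0)
D(-7, 15) + (-86 + d)*Q = (-7 + 15)/(11 - 7) + (-86 + 0)*32 = 8/4 - 86*32 = (¼)*8 - 2752 = 2 - 2752 = -2750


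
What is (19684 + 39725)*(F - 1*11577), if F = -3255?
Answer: -881154288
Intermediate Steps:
(19684 + 39725)*(F - 1*11577) = (19684 + 39725)*(-3255 - 1*11577) = 59409*(-3255 - 11577) = 59409*(-14832) = -881154288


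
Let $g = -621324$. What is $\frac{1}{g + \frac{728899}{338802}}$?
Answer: $- \frac{338802}{210505084949} \approx -1.6095 \cdot 10^{-6}$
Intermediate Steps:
$\frac{1}{g + \frac{728899}{338802}} = \frac{1}{-621324 + \frac{728899}{338802}} = \frac{1}{- \frac{210505084949}{338802}} = - \frac{338802}{210505084949}$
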